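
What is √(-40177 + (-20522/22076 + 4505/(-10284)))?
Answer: I*√32357668495983023901/28378698 ≈ 200.45*I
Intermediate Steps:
√(-40177 + (-20522/22076 + 4505/(-10284))) = √(-40177 + (-20522*1/22076 + 4505*(-1/10284))) = √(-40177 + (-10261/11038 - 4505/10284)) = √(-40177 - 77625157/56757396) = √(-2280419524249/56757396) = I*√32357668495983023901/28378698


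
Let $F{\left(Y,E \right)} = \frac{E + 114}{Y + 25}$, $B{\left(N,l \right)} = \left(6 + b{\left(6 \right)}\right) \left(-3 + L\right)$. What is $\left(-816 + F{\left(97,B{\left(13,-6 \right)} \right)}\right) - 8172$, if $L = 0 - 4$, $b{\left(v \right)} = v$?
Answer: $- \frac{548253}{61} \approx -8987.8$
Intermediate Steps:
$L = -4$ ($L = 0 - 4 = -4$)
$B{\left(N,l \right)} = -84$ ($B{\left(N,l \right)} = \left(6 + 6\right) \left(-3 - 4\right) = 12 \left(-7\right) = -84$)
$F{\left(Y,E \right)} = \frac{114 + E}{25 + Y}$
$\left(-816 + F{\left(97,B{\left(13,-6 \right)} \right)}\right) - 8172 = \left(-816 + \frac{114 - 84}{25 + 97}\right) - 8172 = \left(-816 + \frac{1}{122} \cdot 30\right) - 8172 = \left(-816 + \frac{15}{61}\right) - 8172 = - \frac{49761}{61} - 8172 = - \frac{548253}{61}$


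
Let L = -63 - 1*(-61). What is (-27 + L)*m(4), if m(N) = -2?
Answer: 58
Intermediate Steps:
L = -2 (L = -63 + 61 = -2)
(-27 + L)*m(4) = (-27 - 2)*(-2) = -29*(-2) = 58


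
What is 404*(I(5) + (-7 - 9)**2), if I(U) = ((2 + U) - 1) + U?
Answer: 107868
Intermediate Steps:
I(U) = 1 + 2*U (I(U) = (1 + U) + U = 1 + 2*U)
404*(I(5) + (-7 - 9)**2) = 404*((1 + 2*5) + (-7 - 9)**2) = 404*((1 + 10) + (-16)**2) = 404*(11 + 256) = 404*267 = 107868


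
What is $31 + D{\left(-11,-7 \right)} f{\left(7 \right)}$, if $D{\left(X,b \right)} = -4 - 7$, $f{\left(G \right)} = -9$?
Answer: $130$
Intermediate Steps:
$D{\left(X,b \right)} = -11$ ($D{\left(X,b \right)} = -4 - 7 = -11$)
$31 + D{\left(-11,-7 \right)} f{\left(7 \right)} = 31 - -99 = 31 + 99 = 130$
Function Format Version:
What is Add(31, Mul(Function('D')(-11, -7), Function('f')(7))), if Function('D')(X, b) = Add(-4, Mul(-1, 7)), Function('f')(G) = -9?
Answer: 130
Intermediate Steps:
Function('D')(X, b) = -11 (Function('D')(X, b) = Add(-4, -7) = -11)
Add(31, Mul(Function('D')(-11, -7), Function('f')(7))) = Add(31, Mul(-11, -9)) = Add(31, 99) = 130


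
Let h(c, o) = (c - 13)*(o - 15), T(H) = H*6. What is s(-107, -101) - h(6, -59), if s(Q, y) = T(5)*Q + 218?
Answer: -3510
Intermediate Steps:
T(H) = 6*H
s(Q, y) = 218 + 30*Q (s(Q, y) = (6*5)*Q + 218 = 30*Q + 218 = 218 + 30*Q)
h(c, o) = (-15 + o)*(-13 + c) (h(c, o) = (-13 + c)*(-15 + o) = (-15 + o)*(-13 + c))
s(-107, -101) - h(6, -59) = (218 + 30*(-107)) - (195 - 15*6 - 13*(-59) + 6*(-59)) = (218 - 3210) - (195 - 90 + 767 - 354) = -2992 - 1*518 = -2992 - 518 = -3510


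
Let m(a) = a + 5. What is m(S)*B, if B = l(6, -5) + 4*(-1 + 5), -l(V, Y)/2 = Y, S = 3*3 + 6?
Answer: 520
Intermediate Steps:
S = 15 (S = 9 + 6 = 15)
l(V, Y) = -2*Y
B = 26 (B = -2*(-5) + 4*(-1 + 5) = 10 + 4*4 = 10 + 16 = 26)
m(a) = 5 + a
m(S)*B = (5 + 15)*26 = 20*26 = 520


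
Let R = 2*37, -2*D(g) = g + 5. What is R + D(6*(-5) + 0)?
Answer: 173/2 ≈ 86.500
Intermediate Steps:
D(g) = -5/2 - g/2 (D(g) = -(g + 5)/2 = -(5 + g)/2 = -5/2 - g/2)
R = 74
R + D(6*(-5) + 0) = 74 + (-5/2 - (6*(-5) + 0)/2) = 74 + (-5/2 - (-30 + 0)/2) = 74 + (-5/2 - ½*(-30)) = 74 + (-5/2 + 15) = 74 + 25/2 = 173/2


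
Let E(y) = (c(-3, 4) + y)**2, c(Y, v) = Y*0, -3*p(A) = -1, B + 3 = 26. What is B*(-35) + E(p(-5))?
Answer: -7244/9 ≈ -804.89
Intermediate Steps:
B = 23 (B = -3 + 26 = 23)
p(A) = 1/3 (p(A) = -1/3*(-1) = 1/3)
c(Y, v) = 0
E(y) = y**2 (E(y) = (0 + y)**2 = y**2)
B*(-35) + E(p(-5)) = 23*(-35) + (1/3)**2 = -805 + 1/9 = -7244/9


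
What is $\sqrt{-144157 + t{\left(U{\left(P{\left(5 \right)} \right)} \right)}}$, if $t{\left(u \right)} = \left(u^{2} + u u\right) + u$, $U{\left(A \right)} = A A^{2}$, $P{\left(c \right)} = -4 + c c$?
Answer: $\sqrt{171397346} \approx 13092.0$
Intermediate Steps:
$P{\left(c \right)} = -4 + c^{2}$
$U{\left(A \right)} = A^{3}$
$t{\left(u \right)} = u + 2 u^{2}$ ($t{\left(u \right)} = \left(u^{2} + u^{2}\right) + u = 2 u^{2} + u = u + 2 u^{2}$)
$\sqrt{-144157 + t{\left(U{\left(P{\left(5 \right)} \right)} \right)}} = \sqrt{-144157 + \left(-4 + 5^{2}\right)^{3} \left(1 + 2 \left(-4 + 5^{2}\right)^{3}\right)} = \sqrt{-144157 + \left(-4 + 25\right)^{3} \left(1 + 2 \left(-4 + 25\right)^{3}\right)} = \sqrt{-144157 + 21^{3} \left(1 + 2 \cdot 21^{3}\right)} = \sqrt{-144157 + 9261 \left(1 + 2 \cdot 9261\right)} = \sqrt{-144157 + 9261 \left(1 + 18522\right)} = \sqrt{-144157 + 9261 \cdot 18523} = \sqrt{-144157 + 171541503} = \sqrt{171397346}$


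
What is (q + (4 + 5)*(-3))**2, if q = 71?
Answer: 1936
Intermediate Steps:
(q + (4 + 5)*(-3))**2 = (71 + (4 + 5)*(-3))**2 = (71 + 9*(-3))**2 = (71 - 27)**2 = 44**2 = 1936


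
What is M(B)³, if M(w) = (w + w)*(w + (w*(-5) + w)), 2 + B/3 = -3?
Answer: -2460375000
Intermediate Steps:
B = -15 (B = -6 + 3*(-3) = -6 - 9 = -15)
M(w) = -6*w² (M(w) = (2*w)*(w + (-5*w + w)) = (2*w)*(w - 4*w) = (2*w)*(-3*w) = -6*w²)
M(B)³ = (-6*(-15)²)³ = (-6*225)³ = (-1350)³ = -2460375000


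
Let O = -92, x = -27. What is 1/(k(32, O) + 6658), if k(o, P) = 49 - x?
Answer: 1/6734 ≈ 0.00014850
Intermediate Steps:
k(o, P) = 76 (k(o, P) = 49 - 1*(-27) = 49 + 27 = 76)
1/(k(32, O) + 6658) = 1/(76 + 6658) = 1/6734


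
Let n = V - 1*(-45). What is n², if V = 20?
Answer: 4225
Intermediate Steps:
n = 65 (n = 20 - 1*(-45) = 20 + 45 = 65)
n² = 65² = 4225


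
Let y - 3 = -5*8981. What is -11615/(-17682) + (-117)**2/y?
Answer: 5374766/15268407 ≈ 0.35202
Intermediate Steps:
y = -44902 (y = 3 - 5*8981 = 3 - 44905 = -44902)
-11615/(-17682) + (-117)**2/y = -11615/(-17682) + (-117)**2/(-44902) = -11615*(-1/17682) + 13689*(-1/44902) = 11615/17682 - 1053/3454 = 5374766/15268407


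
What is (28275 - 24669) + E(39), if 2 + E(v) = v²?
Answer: 5125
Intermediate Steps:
E(v) = -2 + v²
(28275 - 24669) + E(39) = (28275 - 24669) + (-2 + 39²) = 3606 + (-2 + 1521) = 3606 + 1519 = 5125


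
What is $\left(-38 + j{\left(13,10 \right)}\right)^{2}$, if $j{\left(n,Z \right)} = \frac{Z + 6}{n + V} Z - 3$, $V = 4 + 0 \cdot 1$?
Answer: $\frac{288369}{289} \approx 997.82$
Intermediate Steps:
$V = 4$ ($V = 4 + 0 = 4$)
$j{\left(n,Z \right)} = -3 + \frac{Z \left(6 + Z\right)}{4 + n}$ ($j{\left(n,Z \right)} = \frac{Z + 6}{n + 4} Z - 3 = \frac{6 + Z}{4 + n} Z - 3 = \frac{Z \left(6 + Z\right)}{4 + n} - 3 = -3 + \frac{Z \left(6 + Z\right)}{4 + n}$)
$\left(-38 + j{\left(13,10 \right)}\right)^{2} = \left(-38 + \frac{-12 + 10^{2} - 39 + 6 \cdot 10}{4 + 13}\right)^{2} = \left(-38 + \frac{-12 + 100 - 39 + 60}{17}\right)^{2} = \left(-38 + \frac{1}{17} \cdot 109\right)^{2} = \left(-38 + \frac{109}{17}\right)^{2} = \left(- \frac{537}{17}\right)^{2} = \frac{288369}{289}$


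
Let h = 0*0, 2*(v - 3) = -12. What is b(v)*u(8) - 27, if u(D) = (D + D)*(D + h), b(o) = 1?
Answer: 101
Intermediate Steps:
v = -3 (v = 3 + (1/2)*(-12) = 3 - 6 = -3)
h = 0
u(D) = 2*D**2 (u(D) = (D + D)*(D + 0) = (2*D)*D = 2*D**2)
b(v)*u(8) - 27 = 1*(2*8**2) - 27 = 1*(2*64) - 27 = 1*128 - 27 = 128 - 27 = 101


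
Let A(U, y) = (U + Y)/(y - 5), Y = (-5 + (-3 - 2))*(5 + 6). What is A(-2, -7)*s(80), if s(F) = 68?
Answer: 1904/3 ≈ 634.67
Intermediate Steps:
Y = -110 (Y = (-5 - 5)*11 = -10*11 = -110)
A(U, y) = (-110 + U)/(-5 + y) (A(U, y) = (U - 110)/(y - 5) = (-110 + U)/(-5 + y))
A(-2, -7)*s(80) = ((-110 - 2)/(-5 - 7))*68 = (-112/(-12))*68 = -1/12*(-112)*68 = (28/3)*68 = 1904/3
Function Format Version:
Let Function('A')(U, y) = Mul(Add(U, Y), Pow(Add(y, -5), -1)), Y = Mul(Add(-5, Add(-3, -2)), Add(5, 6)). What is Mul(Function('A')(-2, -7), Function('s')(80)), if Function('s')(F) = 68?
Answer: Rational(1904, 3) ≈ 634.67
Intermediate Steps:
Y = -110 (Y = Mul(Add(-5, -5), 11) = Mul(-10, 11) = -110)
Function('A')(U, y) = Mul(Pow(Add(-5, y), -1), Add(-110, U)) (Function('A')(U, y) = Mul(Add(U, -110), Pow(Add(y, -5), -1)) = Mul(Add(-110, U), Pow(Add(-5, y), -1)) = Mul(Pow(Add(-5, y), -1), Add(-110, U)))
Mul(Function('A')(-2, -7), Function('s')(80)) = Mul(Mul(Pow(Add(-5, -7), -1), Add(-110, -2)), 68) = Mul(Mul(Pow(-12, -1), -112), 68) = Mul(Mul(Rational(-1, 12), -112), 68) = Mul(Rational(28, 3), 68) = Rational(1904, 3)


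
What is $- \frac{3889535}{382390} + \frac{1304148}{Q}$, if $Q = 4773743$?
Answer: $- \frac{3613789465157}{365086317154} \approx -9.8985$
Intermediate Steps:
$- \frac{3889535}{382390} + \frac{1304148}{Q} = - \frac{3889535}{382390} + \frac{1304148}{4773743} = \left(-3889535\right) \frac{1}{382390} + 1304148 \cdot \frac{1}{4773743} = - \frac{777907}{76478} + \frac{1304148}{4773743} = - \frac{3613789465157}{365086317154}$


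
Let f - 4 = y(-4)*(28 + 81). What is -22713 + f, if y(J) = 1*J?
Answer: -23145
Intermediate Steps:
y(J) = J
f = -432 (f = 4 - 4*(28 + 81) = 4 - 4*109 = 4 - 436 = -432)
-22713 + f = -22713 - 432 = -23145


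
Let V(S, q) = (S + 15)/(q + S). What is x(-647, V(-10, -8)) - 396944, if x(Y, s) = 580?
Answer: -396364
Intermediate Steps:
V(S, q) = (15 + S)/(S + q)
x(-647, V(-10, -8)) - 396944 = 580 - 396944 = -396364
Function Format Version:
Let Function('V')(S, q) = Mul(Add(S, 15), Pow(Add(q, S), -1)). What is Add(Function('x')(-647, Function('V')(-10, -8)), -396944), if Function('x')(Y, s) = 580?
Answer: -396364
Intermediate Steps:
Function('V')(S, q) = Mul(Pow(Add(S, q), -1), Add(15, S)) (Function('V')(S, q) = Mul(Add(15, S), Pow(Add(S, q), -1)) = Mul(Pow(Add(S, q), -1), Add(15, S)))
Add(Function('x')(-647, Function('V')(-10, -8)), -396944) = Add(580, -396944) = -396364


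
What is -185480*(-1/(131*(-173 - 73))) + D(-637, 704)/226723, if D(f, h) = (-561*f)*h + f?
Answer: 82299207287/74554851 ≈ 1103.9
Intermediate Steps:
D(f, h) = f - 561*f*h (D(f, h) = -561*f*h + f = f - 561*f*h)
-185480*(-1/(131*(-173 - 73))) + D(-637, 704)/226723 = -185480*(-1/(131*(-173 - 73))) - 637*(1 - 561*704)/226723 = -185480/((-131*(-246))) - 637*(1 - 394944)*(1/226723) = -185480/32226 - 637*(-394943)*(1/226723) = -185480*1/32226 + 251578691*(1/226723) = -92740/16113 + 5134259/4627 = 82299207287/74554851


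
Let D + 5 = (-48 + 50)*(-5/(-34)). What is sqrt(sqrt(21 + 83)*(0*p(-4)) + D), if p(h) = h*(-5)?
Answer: 4*I*sqrt(85)/17 ≈ 2.1693*I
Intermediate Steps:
p(h) = -5*h
D = -80/17 (D = -5 + (-48 + 50)*(-5/(-34)) = -5 + 2*(-5*(-1/34)) = -5 + 2*(5/34) = -5 + 5/17 = -80/17 ≈ -4.7059)
sqrt(sqrt(21 + 83)*(0*p(-4)) + D) = sqrt(sqrt(21 + 83)*(0*(-5*(-4))) - 80/17) = sqrt(sqrt(104)*(0*20) - 80/17) = sqrt((2*sqrt(26))*0 - 80/17) = sqrt(0 - 80/17) = sqrt(-80/17) = 4*I*sqrt(85)/17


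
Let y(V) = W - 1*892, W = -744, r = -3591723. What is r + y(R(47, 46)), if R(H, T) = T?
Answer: -3593359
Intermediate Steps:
y(V) = -1636 (y(V) = -744 - 1*892 = -744 - 892 = -1636)
r + y(R(47, 46)) = -3591723 - 1636 = -3593359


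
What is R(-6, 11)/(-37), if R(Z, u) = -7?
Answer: 7/37 ≈ 0.18919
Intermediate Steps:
R(-6, 11)/(-37) = -7/(-37) = -7*(-1/37) = 7/37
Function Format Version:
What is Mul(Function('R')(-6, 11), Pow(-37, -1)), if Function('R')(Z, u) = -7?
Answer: Rational(7, 37) ≈ 0.18919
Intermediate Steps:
Mul(Function('R')(-6, 11), Pow(-37, -1)) = Mul(-7, Pow(-37, -1)) = Mul(-7, Rational(-1, 37)) = Rational(7, 37)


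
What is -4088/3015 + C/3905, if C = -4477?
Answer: -535669/214065 ≈ -2.5024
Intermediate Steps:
-4088/3015 + C/3905 = -4088/3015 - 4477/3905 = -4088*1/3015 - 4477*1/3905 = -4088/3015 - 407/355 = -535669/214065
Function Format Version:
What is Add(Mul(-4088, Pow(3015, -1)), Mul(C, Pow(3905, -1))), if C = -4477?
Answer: Rational(-535669, 214065) ≈ -2.5024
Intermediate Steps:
Add(Mul(-4088, Pow(3015, -1)), Mul(C, Pow(3905, -1))) = Add(Mul(-4088, Pow(3015, -1)), Mul(-4477, Pow(3905, -1))) = Add(Mul(-4088, Rational(1, 3015)), Mul(-4477, Rational(1, 3905))) = Add(Rational(-4088, 3015), Rational(-407, 355)) = Rational(-535669, 214065)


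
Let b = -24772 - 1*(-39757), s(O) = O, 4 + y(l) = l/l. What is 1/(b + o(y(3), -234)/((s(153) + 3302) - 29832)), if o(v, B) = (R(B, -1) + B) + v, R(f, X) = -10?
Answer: 2029/30404584 ≈ 6.6733e-5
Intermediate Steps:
y(l) = -3 (y(l) = -4 + l/l = -4 + 1 = -3)
b = 14985 (b = -24772 + 39757 = 14985)
o(v, B) = -10 + B + v (o(v, B) = (-10 + B) + v = -10 + B + v)
1/(b + o(y(3), -234)/((s(153) + 3302) - 29832)) = 1/(14985 + (-10 - 234 - 3)/((153 + 3302) - 29832)) = 1/(14985 - 247/(3455 - 29832)) = 1/(14985 - 247/(-26377)) = 1/(14985 - 247*(-1/26377)) = 1/(14985 + 19/2029) = 1/(30404584/2029) = 2029/30404584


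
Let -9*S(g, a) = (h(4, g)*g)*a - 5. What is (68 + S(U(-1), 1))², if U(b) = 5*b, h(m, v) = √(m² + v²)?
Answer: 127238/27 + 6170*√41/81 ≈ 5200.3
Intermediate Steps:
S(g, a) = 5/9 - a*g*√(16 + g²)/9 (S(g, a) = -((√(4² + g²)*g)*a - 5)/9 = -((√(16 + g²)*g)*a - 5)/9 = -((g*√(16 + g²))*a - 5)/9 = -(a*g*√(16 + g²) - 5)/9 = -(-5 + a*g*√(16 + g²))/9 = 5/9 - a*g*√(16 + g²)/9)
(68 + S(U(-1), 1))² = (68 + (5/9 - ⅑*1*5*(-1)*√(16 + (5*(-1))²)))² = (68 + (5/9 - ⅑*1*(-5)*√(16 + (-5)²)))² = (68 + (5/9 - ⅑*1*(-5)*√(16 + 25)))² = (68 + (5/9 - ⅑*1*(-5)*√41))² = (68 + (5/9 + 5*√41/9))² = (617/9 + 5*√41/9)²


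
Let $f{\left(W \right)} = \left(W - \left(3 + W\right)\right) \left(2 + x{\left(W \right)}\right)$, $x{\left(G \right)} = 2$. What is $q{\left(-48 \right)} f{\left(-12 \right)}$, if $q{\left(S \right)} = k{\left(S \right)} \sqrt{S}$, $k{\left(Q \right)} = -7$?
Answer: $336 i \sqrt{3} \approx 581.97 i$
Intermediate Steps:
$f{\left(W \right)} = -12$ ($f{\left(W \right)} = \left(W - \left(3 + W\right)\right) \left(2 + 2\right) = \left(-3\right) 4 = -12$)
$q{\left(S \right)} = - 7 \sqrt{S}$
$q{\left(-48 \right)} f{\left(-12 \right)} = - 7 \sqrt{-48} \left(-12\right) = - 7 \cdot 4 i \sqrt{3} \left(-12\right) = - 28 i \sqrt{3} \left(-12\right) = 336 i \sqrt{3}$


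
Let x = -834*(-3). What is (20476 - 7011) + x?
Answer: 15967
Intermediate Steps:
x = 2502
(20476 - 7011) + x = (20476 - 7011) + 2502 = 13465 + 2502 = 15967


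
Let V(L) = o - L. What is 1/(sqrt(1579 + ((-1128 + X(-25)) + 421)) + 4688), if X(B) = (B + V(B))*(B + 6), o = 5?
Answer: 4688/21976567 - sqrt(777)/21976567 ≈ 0.00021205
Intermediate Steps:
V(L) = 5 - L
X(B) = 30 + 5*B (X(B) = (B + (5 - B))*(B + 6) = 5*(6 + B) = 30 + 5*B)
1/(sqrt(1579 + ((-1128 + X(-25)) + 421)) + 4688) = 1/(sqrt(1579 + ((-1128 + (30 + 5*(-25))) + 421)) + 4688) = 1/(sqrt(1579 + ((-1128 + (30 - 125)) + 421)) + 4688) = 1/(sqrt(1579 + ((-1128 - 95) + 421)) + 4688) = 1/(sqrt(1579 + (-1223 + 421)) + 4688) = 1/(sqrt(1579 - 802) + 4688) = 1/(sqrt(777) + 4688) = 1/(4688 + sqrt(777))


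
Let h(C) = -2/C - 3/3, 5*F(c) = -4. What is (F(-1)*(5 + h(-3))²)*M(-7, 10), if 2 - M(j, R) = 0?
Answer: -1568/45 ≈ -34.844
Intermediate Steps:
M(j, R) = 2 (M(j, R) = 2 - 1*0 = 2 + 0 = 2)
F(c) = -⅘ (F(c) = (⅕)*(-4) = -⅘)
h(C) = -1 - 2/C (h(C) = -2/C - 3*⅓ = -2/C - 1 = -1 - 2/C)
(F(-1)*(5 + h(-3))²)*M(-7, 10) = -4*(5 + (-2 - 1*(-3))/(-3))²/5*2 = -4*(5 - (-2 + 3)/3)²/5*2 = -4*(5 - ⅓*1)²/5*2 = -4*(5 - ⅓)²/5*2 = -4*(14/3)²/5*2 = -⅘*196/9*2 = -784/45*2 = -1568/45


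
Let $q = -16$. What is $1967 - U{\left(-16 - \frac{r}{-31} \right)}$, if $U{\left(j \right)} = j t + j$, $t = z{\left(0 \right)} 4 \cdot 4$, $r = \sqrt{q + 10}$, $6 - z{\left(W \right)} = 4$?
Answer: $2495 - \frac{33 i \sqrt{6}}{31} \approx 2495.0 - 2.6075 i$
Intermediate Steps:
$z{\left(W \right)} = 2$ ($z{\left(W \right)} = 6 - 4 = 2$)
$r = i \sqrt{6}$ ($r = \sqrt{-16 + 10} = \sqrt{-6} = i \sqrt{6} \approx 2.4495 i$)
$t = 32$ ($t = 2 \cdot 4 \cdot 4 = 8 \cdot 4 = 32$)
$U{\left(j \right)} = 33 j$ ($U{\left(j \right)} = j 32 + j = 32 j + j = 33 j$)
$1967 - U{\left(-16 - \frac{r}{-31} \right)} = 1967 - 33 \left(-16 - \frac{i \sqrt{6}}{-31}\right) = 1967 - 33 \left(-16 - i \sqrt{6} \left(- \frac{1}{31}\right)\right) = 1967 - 33 \left(-16 - - \frac{i \sqrt{6}}{31}\right) = 1967 - 33 \left(-16 + \frac{i \sqrt{6}}{31}\right) = 1967 - \left(-528 + \frac{33 i \sqrt{6}}{31}\right) = 1967 + \left(528 - \frac{33 i \sqrt{6}}{31}\right) = 2495 - \frac{33 i \sqrt{6}}{31}$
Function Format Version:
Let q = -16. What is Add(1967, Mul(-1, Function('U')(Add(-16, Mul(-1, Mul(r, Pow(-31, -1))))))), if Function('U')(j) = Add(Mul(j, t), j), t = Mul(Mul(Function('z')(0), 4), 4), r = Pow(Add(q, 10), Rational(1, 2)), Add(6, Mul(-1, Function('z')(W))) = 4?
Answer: Add(2495, Mul(Rational(-33, 31), I, Pow(6, Rational(1, 2)))) ≈ Add(2495.0, Mul(-2.6075, I))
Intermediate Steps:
Function('z')(W) = 2 (Function('z')(W) = Add(6, Mul(-1, 4)) = Add(6, -4) = 2)
r = Mul(I, Pow(6, Rational(1, 2))) (r = Pow(Add(-16, 10), Rational(1, 2)) = Pow(-6, Rational(1, 2)) = Mul(I, Pow(6, Rational(1, 2))) ≈ Mul(2.4495, I))
t = 32 (t = Mul(Mul(2, 4), 4) = Mul(8, 4) = 32)
Function('U')(j) = Mul(33, j) (Function('U')(j) = Add(Mul(j, 32), j) = Add(Mul(32, j), j) = Mul(33, j))
Add(1967, Mul(-1, Function('U')(Add(-16, Mul(-1, Mul(r, Pow(-31, -1))))))) = Add(1967, Mul(-1, Mul(33, Add(-16, Mul(-1, Mul(Mul(I, Pow(6, Rational(1, 2))), Pow(-31, -1))))))) = Add(1967, Mul(-1, Mul(33, Add(-16, Mul(-1, Mul(Mul(I, Pow(6, Rational(1, 2))), Rational(-1, 31))))))) = Add(1967, Mul(-1, Mul(33, Add(-16, Mul(-1, Mul(Rational(-1, 31), I, Pow(6, Rational(1, 2)))))))) = Add(1967, Mul(-1, Mul(33, Add(-16, Mul(Rational(1, 31), I, Pow(6, Rational(1, 2))))))) = Add(1967, Mul(-1, Add(-528, Mul(Rational(33, 31), I, Pow(6, Rational(1, 2)))))) = Add(1967, Add(528, Mul(Rational(-33, 31), I, Pow(6, Rational(1, 2))))) = Add(2495, Mul(Rational(-33, 31), I, Pow(6, Rational(1, 2))))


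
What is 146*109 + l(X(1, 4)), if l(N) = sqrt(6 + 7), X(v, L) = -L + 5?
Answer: 15914 + sqrt(13) ≈ 15918.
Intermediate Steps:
X(v, L) = 5 - L
l(N) = sqrt(13)
146*109 + l(X(1, 4)) = 146*109 + sqrt(13) = 15914 + sqrt(13)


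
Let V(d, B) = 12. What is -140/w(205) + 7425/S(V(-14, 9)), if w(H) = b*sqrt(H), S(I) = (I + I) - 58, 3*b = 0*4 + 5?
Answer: -7425/34 - 84*sqrt(205)/205 ≈ -224.25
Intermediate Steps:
b = 5/3 (b = (0*4 + 5)/3 = (0 + 5)/3 = (1/3)*5 = 5/3 ≈ 1.6667)
S(I) = -58 + 2*I (S(I) = 2*I - 58 = -58 + 2*I)
w(H) = 5*sqrt(H)/3
-140/w(205) + 7425/S(V(-14, 9)) = -140*3*sqrt(205)/1025 + 7425/(-58 + 2*12) = -84*sqrt(205)/205 + 7425/(-58 + 24) = -84*sqrt(205)/205 + 7425/(-34) = -84*sqrt(205)/205 + 7425*(-1/34) = -84*sqrt(205)/205 - 7425/34 = -7425/34 - 84*sqrt(205)/205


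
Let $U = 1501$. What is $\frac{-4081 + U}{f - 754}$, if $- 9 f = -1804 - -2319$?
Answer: $\frac{23220}{7301} \approx 3.1804$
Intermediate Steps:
$f = - \frac{515}{9}$ ($f = - \frac{-1804 - -2319}{9} = - \frac{-1804 + 2319}{9} = \left(- \frac{1}{9}\right) 515 = - \frac{515}{9} \approx -57.222$)
$\frac{-4081 + U}{f - 754} = \frac{-4081 + 1501}{- \frac{515}{9} - 754} = - \frac{2580}{- \frac{7301}{9}} = \left(-2580\right) \left(- \frac{9}{7301}\right) = \frac{23220}{7301}$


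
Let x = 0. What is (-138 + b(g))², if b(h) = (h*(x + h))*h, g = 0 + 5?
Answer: 169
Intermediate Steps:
g = 5
b(h) = h³ (b(h) = (h*(0 + h))*h = (h*h)*h = h²*h = h³)
(-138 + b(g))² = (-138 + 5³)² = (-138 + 125)² = (-13)² = 169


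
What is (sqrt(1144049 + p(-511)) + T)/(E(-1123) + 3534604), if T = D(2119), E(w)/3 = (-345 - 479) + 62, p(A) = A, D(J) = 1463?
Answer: 1463/3532318 + sqrt(1143538)/3532318 ≈ 0.00071691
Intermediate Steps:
E(w) = -2286 (E(w) = 3*((-345 - 479) + 62) = 3*(-824 + 62) = 3*(-762) = -2286)
T = 1463
(sqrt(1144049 + p(-511)) + T)/(E(-1123) + 3534604) = (sqrt(1144049 - 511) + 1463)/(-2286 + 3534604) = (sqrt(1143538) + 1463)/3532318 = (1463 + sqrt(1143538))*(1/3532318) = 1463/3532318 + sqrt(1143538)/3532318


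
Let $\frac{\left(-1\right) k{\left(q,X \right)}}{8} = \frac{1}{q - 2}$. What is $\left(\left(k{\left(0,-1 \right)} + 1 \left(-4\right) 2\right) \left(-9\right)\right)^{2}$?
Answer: $1296$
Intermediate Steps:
$k{\left(q,X \right)} = - \frac{8}{-2 + q}$ ($k{\left(q,X \right)} = - \frac{8}{q - 2} = - \frac{8}{-2 + q}$)
$\left(\left(k{\left(0,-1 \right)} + 1 \left(-4\right) 2\right) \left(-9\right)\right)^{2} = \left(\left(- \frac{8}{-2 + 0} + 1 \left(-4\right) 2\right) \left(-9\right)\right)^{2} = \left(\left(- \frac{8}{-2} - 8\right) \left(-9\right)\right)^{2} = \left(\left(\left(-8\right) \left(- \frac{1}{2}\right) - 8\right) \left(-9\right)\right)^{2} = \left(\left(4 - 8\right) \left(-9\right)\right)^{2} = \left(\left(-4\right) \left(-9\right)\right)^{2} = 36^{2} = 1296$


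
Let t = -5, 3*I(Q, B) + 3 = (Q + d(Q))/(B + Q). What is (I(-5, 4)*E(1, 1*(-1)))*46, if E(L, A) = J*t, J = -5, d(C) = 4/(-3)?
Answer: 11500/9 ≈ 1277.8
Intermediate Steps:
d(C) = -4/3 (d(C) = 4*(-1/3) = -4/3)
I(Q, B) = -1 + (-4/3 + Q)/(3*(B + Q)) (I(Q, B) = -1 + ((Q - 4/3)/(B + Q))/3 = -1 + ((-4/3 + Q)/(B + Q))/3 = -1 + (-4/3 + Q)/(3*(B + Q)))
E(L, A) = 25 (E(L, A) = -5*(-5) = 25)
(I(-5, 4)*E(1, 1*(-1)))*46 = (((-4/9 - 1*4 - 2/3*(-5))/(4 - 5))*25)*46 = (((-4/9 - 4 + 10/3)/(-1))*25)*46 = (-1*(-10/9)*25)*46 = ((10/9)*25)*46 = (250/9)*46 = 11500/9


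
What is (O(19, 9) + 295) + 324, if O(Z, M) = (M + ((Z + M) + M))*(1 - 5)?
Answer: 435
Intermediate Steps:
O(Z, M) = -12*M - 4*Z (O(Z, M) = (M + ((M + Z) + M))*(-4) = (M + (Z + 2*M))*(-4) = (Z + 3*M)*(-4) = -12*M - 4*Z)
(O(19, 9) + 295) + 324 = ((-12*9 - 4*19) + 295) + 324 = ((-108 - 76) + 295) + 324 = (-184 + 295) + 324 = 111 + 324 = 435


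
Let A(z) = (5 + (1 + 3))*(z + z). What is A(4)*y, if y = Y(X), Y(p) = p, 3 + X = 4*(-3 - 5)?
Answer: -2520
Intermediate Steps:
A(z) = 18*z (A(z) = (5 + 4)*(2*z) = 9*(2*z) = 18*z)
X = -35 (X = -3 + 4*(-3 - 5) = -3 + 4*(-8) = -3 - 32 = -35)
y = -35
A(4)*y = (18*4)*(-35) = 72*(-35) = -2520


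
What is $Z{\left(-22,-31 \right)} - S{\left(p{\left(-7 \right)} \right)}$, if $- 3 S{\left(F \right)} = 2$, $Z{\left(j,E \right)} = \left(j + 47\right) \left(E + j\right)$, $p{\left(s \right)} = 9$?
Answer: $- \frac{3973}{3} \approx -1324.3$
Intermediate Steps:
$Z{\left(j,E \right)} = \left(47 + j\right) \left(E + j\right)$
$S{\left(F \right)} = - \frac{2}{3}$ ($S{\left(F \right)} = \left(- \frac{1}{3}\right) 2 = - \frac{2}{3}$)
$Z{\left(-22,-31 \right)} - S{\left(p{\left(-7 \right)} \right)} = \left(\left(-22\right)^{2} + 47 \left(-31\right) + 47 \left(-22\right) - -682\right) - - \frac{2}{3} = \left(484 - 1457 - 1034 + 682\right) + \frac{2}{3} = -1325 + \frac{2}{3} = - \frac{3973}{3}$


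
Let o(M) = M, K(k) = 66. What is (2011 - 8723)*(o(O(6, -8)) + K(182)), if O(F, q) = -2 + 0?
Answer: -429568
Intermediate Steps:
O(F, q) = -2
(2011 - 8723)*(o(O(6, -8)) + K(182)) = (2011 - 8723)*(-2 + 66) = -6712*64 = -429568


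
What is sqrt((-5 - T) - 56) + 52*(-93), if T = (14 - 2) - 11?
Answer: -4836 + I*sqrt(62) ≈ -4836.0 + 7.874*I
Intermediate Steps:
T = 1 (T = 12 - 11 = 1)
sqrt((-5 - T) - 56) + 52*(-93) = sqrt((-5 - 1*1) - 56) + 52*(-93) = sqrt((-5 - 1) - 56) - 4836 = sqrt(-6 - 56) - 4836 = sqrt(-62) - 4836 = I*sqrt(62) - 4836 = -4836 + I*sqrt(62)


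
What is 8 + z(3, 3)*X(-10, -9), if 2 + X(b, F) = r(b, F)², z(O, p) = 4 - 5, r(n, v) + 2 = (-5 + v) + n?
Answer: -666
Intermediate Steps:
r(n, v) = -7 + n + v (r(n, v) = -2 + ((-5 + v) + n) = -2 + (-5 + n + v) = -7 + n + v)
z(O, p) = -1
X(b, F) = -2 + (-7 + F + b)² (X(b, F) = -2 + (-7 + b + F)² = -2 + (-7 + F + b)²)
8 + z(3, 3)*X(-10, -9) = 8 - (-2 + (-7 - 9 - 10)²) = 8 - (-2 + (-26)²) = 8 - (-2 + 676) = 8 - 1*674 = 8 - 674 = -666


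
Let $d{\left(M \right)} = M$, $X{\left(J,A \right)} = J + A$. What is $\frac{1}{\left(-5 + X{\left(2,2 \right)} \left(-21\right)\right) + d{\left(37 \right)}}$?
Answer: $- \frac{1}{52} \approx -0.019231$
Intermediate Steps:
$X{\left(J,A \right)} = A + J$
$\frac{1}{\left(-5 + X{\left(2,2 \right)} \left(-21\right)\right) + d{\left(37 \right)}} = \frac{1}{\left(-5 + \left(2 + 2\right) \left(-21\right)\right) + 37} = \frac{1}{\left(-5 + 4 \left(-21\right)\right) + 37} = \frac{1}{\left(-5 - 84\right) + 37} = \frac{1}{-89 + 37} = \frac{1}{-52} = - \frac{1}{52}$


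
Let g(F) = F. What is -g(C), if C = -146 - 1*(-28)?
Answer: 118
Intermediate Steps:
C = -118 (C = -146 + 28 = -118)
-g(C) = -1*(-118) = 118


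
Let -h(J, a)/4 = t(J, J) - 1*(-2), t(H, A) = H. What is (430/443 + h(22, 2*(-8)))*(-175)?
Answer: 7367150/443 ≈ 16630.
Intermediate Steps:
h(J, a) = -8 - 4*J (h(J, a) = -4*(J - 1*(-2)) = -4*(J + 2) = -4*(2 + J) = -8 - 4*J)
(430/443 + h(22, 2*(-8)))*(-175) = (430/443 + (-8 - 4*22))*(-175) = (430*(1/443) + (-8 - 88))*(-175) = (430/443 - 96)*(-175) = -42098/443*(-175) = 7367150/443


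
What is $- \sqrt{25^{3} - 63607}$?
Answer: $- i \sqrt{47982} \approx - 219.05 i$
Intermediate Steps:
$- \sqrt{25^{3} - 63607} = - \sqrt{15625 - 63607} = - \sqrt{-47982} = - i \sqrt{47982}$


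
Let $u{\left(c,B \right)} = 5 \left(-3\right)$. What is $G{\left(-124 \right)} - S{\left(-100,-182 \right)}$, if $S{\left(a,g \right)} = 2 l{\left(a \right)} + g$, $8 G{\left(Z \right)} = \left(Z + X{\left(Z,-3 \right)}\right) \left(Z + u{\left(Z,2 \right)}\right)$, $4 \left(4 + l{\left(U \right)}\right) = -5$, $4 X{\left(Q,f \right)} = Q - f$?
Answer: $\frac{91923}{32} \approx 2872.6$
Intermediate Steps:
$X{\left(Q,f \right)} = - \frac{f}{4} + \frac{Q}{4}$ ($X{\left(Q,f \right)} = \frac{Q - f}{4} = - \frac{f}{4} + \frac{Q}{4}$)
$l{\left(U \right)} = - \frac{21}{4}$ ($l{\left(U \right)} = -4 + \frac{1}{4} \left(-5\right) = -4 - \frac{5}{4} = - \frac{21}{4}$)
$u{\left(c,B \right)} = -15$
$G{\left(Z \right)} = \frac{\left(-15 + Z\right) \left(\frac{3}{4} + \frac{5 Z}{4}\right)}{8}$ ($G{\left(Z \right)} = \frac{\left(Z + \left(\left(- \frac{1}{4}\right) \left(-3\right) + \frac{Z}{4}\right)\right) \left(Z - 15\right)}{8} = \frac{\left(Z + \left(\frac{3}{4} + \frac{Z}{4}\right)\right) \left(-15 + Z\right)}{8} = \frac{\left(\frac{3}{4} + \frac{5 Z}{4}\right) \left(-15 + Z\right)}{8} = \frac{\left(-15 + Z\right) \left(\frac{3}{4} + \frac{5 Z}{4}\right)}{8}$)
$S{\left(a,g \right)} = - \frac{21}{2} + g$ ($S{\left(a,g \right)} = 2 \left(- \frac{21}{4}\right) + g = - \frac{21}{2} + g$)
$G{\left(-124 \right)} - S{\left(-100,-182 \right)} = \left(- \frac{45}{32} - -279 + \frac{5 \left(-124\right)^{2}}{32}\right) - \left(- \frac{21}{2} - 182\right) = \left(- \frac{45}{32} + 279 + \frac{5}{32} \cdot 15376\right) - - \frac{385}{2} = \left(- \frac{45}{32} + 279 + \frac{4805}{2}\right) + \frac{385}{2} = \frac{85763}{32} + \frac{385}{2} = \frac{91923}{32}$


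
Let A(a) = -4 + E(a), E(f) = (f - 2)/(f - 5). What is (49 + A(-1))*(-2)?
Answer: -91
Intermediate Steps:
E(f) = (-2 + f)/(-5 + f)
A(a) = -4 + (-2 + a)/(-5 + a)
(49 + A(-1))*(-2) = (49 + 3*(6 - 1*(-1))/(-5 - 1))*(-2) = (49 + 3*(6 + 1)/(-6))*(-2) = (49 + 3*(-1/6)*7)*(-2) = (49 - 7/2)*(-2) = (91/2)*(-2) = -91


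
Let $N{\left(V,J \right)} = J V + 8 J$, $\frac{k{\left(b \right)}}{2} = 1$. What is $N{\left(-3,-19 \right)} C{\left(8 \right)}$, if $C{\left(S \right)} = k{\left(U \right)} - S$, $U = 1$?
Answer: $570$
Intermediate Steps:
$k{\left(b \right)} = 2$ ($k{\left(b \right)} = 2 \cdot 1 = 2$)
$N{\left(V,J \right)} = 8 J + J V$
$C{\left(S \right)} = 2 - S$
$N{\left(-3,-19 \right)} C{\left(8 \right)} = - 19 \left(8 - 3\right) \left(2 - 8\right) = \left(-19\right) 5 \left(2 - 8\right) = \left(-95\right) \left(-6\right) = 570$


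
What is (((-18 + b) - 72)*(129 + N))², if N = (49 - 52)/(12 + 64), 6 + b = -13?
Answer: 1141284119481/5776 ≈ 1.9759e+8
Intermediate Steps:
b = -19 (b = -6 - 13 = -19)
N = -3/76 ≈ -0.039474
(((-18 + b) - 72)*(129 + N))² = (((-18 - 19) - 72)*(129 - 3/76))² = ((-37 - 72)*(9801/76))² = (-109*9801/76)² = (-1068309/76)² = 1141284119481/5776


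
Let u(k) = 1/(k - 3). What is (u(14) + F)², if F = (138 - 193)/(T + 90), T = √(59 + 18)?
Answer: 2183650254/7788592009 - 464270*√77/64368529 ≈ 0.21707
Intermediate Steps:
T = √77 ≈ 8.7750
F = -55/(90 + √77) (F = (138 - 193)/(√77 + 90) = -55/(90 + √77) ≈ -0.55682)
u(k) = 1/(-3 + k)
(u(14) + F)² = (1/(-3 + 14) + (-4950/8023 + 55*√77/8023))² = (1/11 + (-4950/8023 + 55*√77/8023))² = (-46427/88253 + 55*√77/8023)²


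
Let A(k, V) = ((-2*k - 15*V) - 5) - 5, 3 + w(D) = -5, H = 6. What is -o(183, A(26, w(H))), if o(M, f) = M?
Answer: -183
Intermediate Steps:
w(D) = -8 (w(D) = -3 - 5 = -8)
A(k, V) = -10 - 15*V - 2*k (A(k, V) = ((-15*V - 2*k) - 5) - 5 = (-5 - 15*V - 2*k) - 5 = -10 - 15*V - 2*k)
-o(183, A(26, w(H))) = -1*183 = -183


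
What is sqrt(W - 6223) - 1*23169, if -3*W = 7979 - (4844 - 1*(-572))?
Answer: -23169 + 4*I*sqrt(3981)/3 ≈ -23169.0 + 84.127*I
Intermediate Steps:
W = -2563/3 (W = -(7979 - (4844 - 1*(-572)))/3 = -(7979 - (4844 + 572))/3 = -(7979 - 1*5416)/3 = -(7979 - 5416)/3 = -1/3*2563 = -2563/3 ≈ -854.33)
sqrt(W - 6223) - 1*23169 = sqrt(-2563/3 - 6223) - 1*23169 = sqrt(-21232/3) - 23169 = 4*I*sqrt(3981)/3 - 23169 = -23169 + 4*I*sqrt(3981)/3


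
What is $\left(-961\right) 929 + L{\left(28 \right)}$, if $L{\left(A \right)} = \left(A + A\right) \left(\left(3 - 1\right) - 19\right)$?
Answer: $-893721$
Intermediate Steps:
$L{\left(A \right)} = - 34 A$ ($L{\left(A \right)} = 2 A \left(2 - 19\right) = 2 A \left(-17\right) = - 34 A$)
$\left(-961\right) 929 + L{\left(28 \right)} = \left(-961\right) 929 - 952 = -892769 - 952 = -893721$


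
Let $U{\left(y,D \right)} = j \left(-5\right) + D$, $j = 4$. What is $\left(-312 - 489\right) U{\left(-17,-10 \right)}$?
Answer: $24030$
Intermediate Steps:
$U{\left(y,D \right)} = -20 + D$ ($U{\left(y,D \right)} = 4 \left(-5\right) + D = -20 + D$)
$\left(-312 - 489\right) U{\left(-17,-10 \right)} = \left(-312 - 489\right) \left(-20 - 10\right) = \left(-801\right) \left(-30\right) = 24030$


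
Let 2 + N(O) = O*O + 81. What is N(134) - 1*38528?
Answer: -20493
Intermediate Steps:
N(O) = 79 + O**2 (N(O) = -2 + (O*O + 81) = -2 + (O**2 + 81) = -2 + (81 + O**2) = 79 + O**2)
N(134) - 1*38528 = (79 + 134**2) - 1*38528 = (79 + 17956) - 38528 = 18035 - 38528 = -20493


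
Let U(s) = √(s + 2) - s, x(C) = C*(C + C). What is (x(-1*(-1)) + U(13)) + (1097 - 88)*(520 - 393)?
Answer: 128132 + √15 ≈ 1.2814e+5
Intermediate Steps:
x(C) = 2*C² (x(C) = C*(2*C) = 2*C²)
U(s) = √(2 + s) - s
(x(-1*(-1)) + U(13)) + (1097 - 88)*(520 - 393) = (2*(-1*(-1))² + (√(2 + 13) - 1*13)) + (1097 - 88)*(520 - 393) = (2*1² + (√15 - 13)) + 1009*127 = (2*1 + (-13 + √15)) + 128143 = (2 + (-13 + √15)) + 128143 = (-11 + √15) + 128143 = 128132 + √15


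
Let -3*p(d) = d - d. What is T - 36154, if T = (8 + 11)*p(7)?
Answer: -36154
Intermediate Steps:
p(d) = 0 (p(d) = -(d - d)/3 = -1/3*0 = 0)
T = 0 (T = (8 + 11)*0 = 19*0 = 0)
T - 36154 = 0 - 36154 = -36154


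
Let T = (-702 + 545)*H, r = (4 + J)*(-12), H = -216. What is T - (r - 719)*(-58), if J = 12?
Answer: -18926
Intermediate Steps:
r = -192 (r = (4 + 12)*(-12) = 16*(-12) = -192)
T = 33912 (T = (-702 + 545)*(-216) = -157*(-216) = 33912)
T - (r - 719)*(-58) = 33912 - (-192 - 719)*(-58) = 33912 - (-911)*(-58) = 33912 - 1*52838 = 33912 - 52838 = -18926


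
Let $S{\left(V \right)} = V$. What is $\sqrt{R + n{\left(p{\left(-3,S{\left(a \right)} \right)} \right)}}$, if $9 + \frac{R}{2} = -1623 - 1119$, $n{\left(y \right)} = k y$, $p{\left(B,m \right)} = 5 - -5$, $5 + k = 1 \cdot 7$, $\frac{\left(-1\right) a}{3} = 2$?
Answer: $i \sqrt{5482} \approx 74.041 i$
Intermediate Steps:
$a = -6$ ($a = \left(-3\right) 2 = -6$)
$k = 2$ ($k = -5 + 1 \cdot 7 = -5 + 7 = 2$)
$p{\left(B,m \right)} = 10$ ($p{\left(B,m \right)} = 5 + 5 = 10$)
$n{\left(y \right)} = 2 y$
$R = -5502$ ($R = -18 + 2 \left(-1623 - 1119\right) = -18 + 2 \left(-2742\right) = -18 - 5484 = -5502$)
$\sqrt{R + n{\left(p{\left(-3,S{\left(a \right)} \right)} \right)}} = \sqrt{-5502 + 2 \cdot 10} = \sqrt{-5502 + 20} = \sqrt{-5482} = i \sqrt{5482}$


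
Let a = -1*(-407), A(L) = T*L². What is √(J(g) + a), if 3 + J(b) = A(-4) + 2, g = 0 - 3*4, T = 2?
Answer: √438 ≈ 20.928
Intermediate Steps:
A(L) = 2*L²
a = 407
g = -12 (g = 0 - 12 = -12)
J(b) = 31 (J(b) = -3 + (2*(-4)² + 2) = -3 + (2*16 + 2) = -3 + (32 + 2) = -3 + 34 = 31)
√(J(g) + a) = √(31 + 407) = √438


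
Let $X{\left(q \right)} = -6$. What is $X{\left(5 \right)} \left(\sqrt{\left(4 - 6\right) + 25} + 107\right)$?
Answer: $-642 - 6 \sqrt{23} \approx -670.78$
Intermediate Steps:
$X{\left(5 \right)} \left(\sqrt{\left(4 - 6\right) + 25} + 107\right) = - 6 \left(\sqrt{\left(4 - 6\right) + 25} + 107\right) = - 6 \left(\sqrt{-2 + 25} + 107\right) = - 6 \left(\sqrt{23} + 107\right) = - 6 \left(107 + \sqrt{23}\right) = -642 - 6 \sqrt{23}$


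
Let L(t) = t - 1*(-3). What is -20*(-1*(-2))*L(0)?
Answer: -120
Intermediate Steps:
L(t) = 3 + t (L(t) = t + 3 = 3 + t)
-20*(-1*(-2))*L(0) = -20*(-1*(-2))*(3 + 0) = -40*3 = -20*6 = -120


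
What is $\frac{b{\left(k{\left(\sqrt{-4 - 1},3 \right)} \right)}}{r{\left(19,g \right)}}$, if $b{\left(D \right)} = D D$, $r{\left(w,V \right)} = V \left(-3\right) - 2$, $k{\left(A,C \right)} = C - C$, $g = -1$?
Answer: $0$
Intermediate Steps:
$k{\left(A,C \right)} = 0$
$r{\left(w,V \right)} = -2 - 3 V$ ($r{\left(w,V \right)} = - 3 V - 2 = -2 - 3 V$)
$b{\left(D \right)} = D^{2}$
$\frac{b{\left(k{\left(\sqrt{-4 - 1},3 \right)} \right)}}{r{\left(19,g \right)}} = \frac{0^{2}}{-2 - -3} = \frac{0}{-2 + 3} = \frac{0}{1} = 0 \cdot 1 = 0$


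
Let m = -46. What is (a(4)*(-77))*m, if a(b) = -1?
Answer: -3542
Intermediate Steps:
(a(4)*(-77))*m = -1*(-77)*(-46) = 77*(-46) = -3542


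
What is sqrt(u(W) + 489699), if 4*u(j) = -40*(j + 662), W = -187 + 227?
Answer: 9*sqrt(5959) ≈ 694.75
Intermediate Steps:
W = 40
u(j) = -6620 - 10*j (u(j) = (-40*(j + 662))/4 = (-40*(662 + j))/4 = (-26480 - 40*j)/4 = -6620 - 10*j)
sqrt(u(W) + 489699) = sqrt((-6620 - 10*40) + 489699) = sqrt((-6620 - 400) + 489699) = sqrt(-7020 + 489699) = sqrt(482679) = 9*sqrt(5959)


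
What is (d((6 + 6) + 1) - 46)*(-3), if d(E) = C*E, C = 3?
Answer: 21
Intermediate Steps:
d(E) = 3*E
(d((6 + 6) + 1) - 46)*(-3) = (3*((6 + 6) + 1) - 46)*(-3) = (3*(12 + 1) - 46)*(-3) = (3*13 - 46)*(-3) = (39 - 46)*(-3) = -7*(-3) = 21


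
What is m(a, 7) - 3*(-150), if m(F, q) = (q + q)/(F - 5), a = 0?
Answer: 2236/5 ≈ 447.20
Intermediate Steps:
m(F, q) = 2*q/(-5 + F) (m(F, q) = (2*q)/(-5 + F) = 2*q/(-5 + F))
m(a, 7) - 3*(-150) = 2*7/(-5 + 0) - 3*(-150) = 2*7/(-5) + 450 = 2*7*(-⅕) + 450 = -14/5 + 450 = 2236/5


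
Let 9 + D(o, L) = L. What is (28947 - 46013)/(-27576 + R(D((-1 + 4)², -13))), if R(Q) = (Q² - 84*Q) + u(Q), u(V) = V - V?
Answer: 8533/12622 ≈ 0.67604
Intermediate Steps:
D(o, L) = -9 + L
u(V) = 0
R(Q) = Q² - 84*Q (R(Q) = (Q² - 84*Q) + 0 = Q² - 84*Q)
(28947 - 46013)/(-27576 + R(D((-1 + 4)², -13))) = (28947 - 46013)/(-27576 + (-9 - 13)*(-84 + (-9 - 13))) = -17066/(-27576 - 22*(-84 - 22)) = -17066/(-27576 - 22*(-106)) = -17066/(-27576 + 2332) = -17066/(-25244) = -17066*(-1/25244) = 8533/12622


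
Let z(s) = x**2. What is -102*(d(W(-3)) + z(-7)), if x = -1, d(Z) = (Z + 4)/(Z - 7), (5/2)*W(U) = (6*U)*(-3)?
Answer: -20502/73 ≈ -280.85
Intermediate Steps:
W(U) = -36*U/5 (W(U) = 2*((6*U)*(-3))/5 = 2*(-18*U)/5 = -36*U/5)
d(Z) = (4 + Z)/(-7 + Z)
z(s) = 1 (z(s) = (-1)**2 = 1)
-102*(d(W(-3)) + z(-7)) = -102*((4 - 36/5*(-3))/(-7 - 36/5*(-3)) + 1) = -102*((4 + 108/5)/(-7 + 108/5) + 1) = -102*((128/5)/(73/5) + 1) = -102*((5/73)*(128/5) + 1) = -102*(128/73 + 1) = -102*201/73 = -20502/73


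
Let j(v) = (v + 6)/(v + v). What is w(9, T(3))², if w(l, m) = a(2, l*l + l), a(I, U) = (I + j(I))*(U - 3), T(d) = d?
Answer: 121104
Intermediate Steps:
j(v) = (6 + v)/(2*v) (j(v) = (6 + v)/((2*v)) = (6 + v)*(1/(2*v)) = (6 + v)/(2*v))
a(I, U) = (-3 + U)*(I + (6 + I)/(2*I)) (a(I, U) = (I + (6 + I)/(2*I))*(U - 3) = (I + (6 + I)/(2*I))*(-3 + U) = (-3 + U)*(I + (6 + I)/(2*I)))
w(l, m) = -12 + 4*l + 4*l² (w(l, m) = (½)*(-18 - 3*2 + (l*l + l)*(6 + 2) + 2*2²*(-3 + (l*l + l)))/2 = (½)*(½)*(-18 - 6 + (l² + l)*8 + 2*4*(-3 + (l² + l))) = (½)*(½)*(-18 - 6 + (l + l²)*8 + 2*4*(-3 + (l + l²))) = (½)*(½)*(-18 - 6 + (8*l + 8*l²) + 2*4*(-3 + l + l²)) = (½)*(½)*(-18 - 6 + (8*l + 8*l²) + (-24 + 8*l + 8*l²)) = (½)*(½)*(-48 + 16*l + 16*l²) = -12 + 4*l + 4*l²)
w(9, T(3))² = (-12 + 4*9*(1 + 9))² = (-12 + 4*9*10)² = (-12 + 360)² = 348² = 121104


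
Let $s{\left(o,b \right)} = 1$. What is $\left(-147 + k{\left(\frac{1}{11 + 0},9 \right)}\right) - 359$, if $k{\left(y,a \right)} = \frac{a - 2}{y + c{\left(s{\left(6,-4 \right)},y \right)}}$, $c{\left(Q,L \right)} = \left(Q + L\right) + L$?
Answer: $- \frac{1001}{2} \approx -500.5$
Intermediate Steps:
$c{\left(Q,L \right)} = Q + 2 L$ ($c{\left(Q,L \right)} = \left(L + Q\right) + L = Q + 2 L$)
$k{\left(y,a \right)} = \frac{-2 + a}{1 + 3 y}$ ($k{\left(y,a \right)} = \frac{a - 2}{y + \left(1 + 2 y\right)} = \frac{-2 + a}{1 + 3 y}$)
$\left(-147 + k{\left(\frac{1}{11 + 0},9 \right)}\right) - 359 = \left(-147 + \frac{-2 + 9}{1 + \frac{3}{11 + 0}}\right) - 359 = \left(-147 + \frac{1}{1 + \frac{3}{11}} \cdot 7\right) - 359 = \left(-147 + \frac{1}{\frac{14}{11}} \cdot 7\right) - 359 = \left(-147 + \frac{11}{14} \cdot 7\right) - 359 = \left(-147 + \frac{11}{2}\right) - 359 = - \frac{283}{2} - 359 = - \frac{1001}{2}$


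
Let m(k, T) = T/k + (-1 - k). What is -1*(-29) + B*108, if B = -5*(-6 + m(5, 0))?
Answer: 6509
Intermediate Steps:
m(k, T) = -1 - k + T/k (m(k, T) = T/k + (-1 - k) = -1 - k + T/k)
B = 60 (B = -5*(-6 + (-1 - 1*5 + 0/5)) = -5*(-6 + (-1 - 5 + 0*(1/5))) = -5*(-6 + (-1 - 5 + 0)) = -5*(-6 - 6) = -5*(-12) = 60)
-1*(-29) + B*108 = -1*(-29) + 60*108 = 29 + 6480 = 6509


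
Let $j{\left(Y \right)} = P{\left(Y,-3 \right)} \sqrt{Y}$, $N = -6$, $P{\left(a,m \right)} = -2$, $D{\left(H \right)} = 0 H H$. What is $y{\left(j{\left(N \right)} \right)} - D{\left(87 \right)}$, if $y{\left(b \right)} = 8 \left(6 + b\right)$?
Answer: $48 - 16 i \sqrt{6} \approx 48.0 - 39.192 i$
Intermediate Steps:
$D{\left(H \right)} = 0$ ($D{\left(H \right)} = 0 H = 0$)
$j{\left(Y \right)} = - 2 \sqrt{Y}$
$y{\left(b \right)} = 48 + 8 b$
$y{\left(j{\left(N \right)} \right)} - D{\left(87 \right)} = \left(48 + 8 \left(- 2 \sqrt{-6}\right)\right) - 0 = \left(48 + 8 \left(- 2 i \sqrt{6}\right)\right) + 0 = \left(48 - 16 i \sqrt{6}\right) + 0 = 48 - 16 i \sqrt{6}$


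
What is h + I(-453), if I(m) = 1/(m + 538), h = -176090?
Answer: -14967649/85 ≈ -1.7609e+5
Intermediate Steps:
I(m) = 1/(538 + m)
h + I(-453) = -176090 + 1/(538 - 453) = -176090 + 1/85 = -14967649/85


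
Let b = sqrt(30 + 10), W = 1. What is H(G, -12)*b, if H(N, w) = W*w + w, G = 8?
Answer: -48*sqrt(10) ≈ -151.79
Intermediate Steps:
H(N, w) = 2*w (H(N, w) = 1*w + w = w + w = 2*w)
b = 2*sqrt(10) (b = sqrt(40) = 2*sqrt(10) ≈ 6.3246)
H(G, -12)*b = (2*(-12))*(2*sqrt(10)) = -48*sqrt(10)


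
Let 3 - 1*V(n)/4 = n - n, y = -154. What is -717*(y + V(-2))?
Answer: 101814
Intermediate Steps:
V(n) = 12 (V(n) = 12 - 4*(n - n) = 12 - 4*0 = 12 + 0 = 12)
-717*(y + V(-2)) = -717*(-154 + 12) = -717*(-142) = 101814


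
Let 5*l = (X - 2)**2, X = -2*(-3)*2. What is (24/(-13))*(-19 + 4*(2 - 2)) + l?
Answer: 716/13 ≈ 55.077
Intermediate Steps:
X = 12 (X = 6*2 = 12)
l = 20 (l = (12 - 2)**2/5 = (1/5)*10**2 = (1/5)*100 = 20)
(24/(-13))*(-19 + 4*(2 - 2)) + l = (24/(-13))*(-19 + 4*(2 - 2)) + 20 = (24*(-1/13))*(-19 + 4*0) + 20 = -24*(-19 + 0)/13 + 20 = -24/13*(-19) + 20 = 456/13 + 20 = 716/13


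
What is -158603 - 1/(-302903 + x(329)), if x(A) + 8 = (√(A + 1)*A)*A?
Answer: -85522421105075534/539223224687 - 2209*√330/77031889241 ≈ -1.5860e+5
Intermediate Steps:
x(A) = -8 + A²*√(1 + A) (x(A) = -8 + (√(A + 1)*A)*A = -8 + (√(1 + A)*A)*A = -8 + (A*√(1 + A))*A = -8 + A²*√(1 + A))
-158603 - 1/(-302903 + x(329)) = -158603 - 1/(-302903 + (-8 + 329²*√(1 + 329))) = -158603 - 1/(-302903 + (-8 + 108241*√330)) = -158603 - 1/(-302911 + 108241*√330)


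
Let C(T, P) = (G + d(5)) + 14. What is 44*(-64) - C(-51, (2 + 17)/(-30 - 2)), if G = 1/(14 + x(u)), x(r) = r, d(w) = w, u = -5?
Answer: -25516/9 ≈ -2835.1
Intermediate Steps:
G = ⅑ (G = 1/(14 - 5) = 1/9 = ⅑ ≈ 0.11111)
C(T, P) = 172/9 (C(T, P) = (⅑ + 5) + 14 = 46/9 + 14 = 172/9)
44*(-64) - C(-51, (2 + 17)/(-30 - 2)) = 44*(-64) - 1*172/9 = -2816 - 172/9 = -25516/9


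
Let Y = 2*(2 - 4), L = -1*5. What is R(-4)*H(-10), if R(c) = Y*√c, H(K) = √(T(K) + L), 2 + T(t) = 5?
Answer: 8*√2 ≈ 11.314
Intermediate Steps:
T(t) = 3 (T(t) = -2 + 5 = 3)
L = -5
Y = -4 (Y = 2*(-2) = -4)
H(K) = I*√2 (H(K) = √(3 - 5) = √(-2) = I*√2)
R(c) = -4*√c
R(-4)*H(-10) = (-8*I)*(I*√2) = 8*√2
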